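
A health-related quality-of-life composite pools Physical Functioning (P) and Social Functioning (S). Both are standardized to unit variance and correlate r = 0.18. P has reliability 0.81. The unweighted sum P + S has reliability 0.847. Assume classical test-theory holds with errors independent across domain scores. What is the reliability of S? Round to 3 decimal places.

Var(P+S) = 2 + 2·0.18 = 2.360.
True-score variance = ρ_P + ρ_S + 2·0.18, so 0.847 = (0.81 + ρ_S + 0.36) / 2.360.
ρ_S = 0.847·2.360 − 0.81 − 0.36 = 0.829.

0.829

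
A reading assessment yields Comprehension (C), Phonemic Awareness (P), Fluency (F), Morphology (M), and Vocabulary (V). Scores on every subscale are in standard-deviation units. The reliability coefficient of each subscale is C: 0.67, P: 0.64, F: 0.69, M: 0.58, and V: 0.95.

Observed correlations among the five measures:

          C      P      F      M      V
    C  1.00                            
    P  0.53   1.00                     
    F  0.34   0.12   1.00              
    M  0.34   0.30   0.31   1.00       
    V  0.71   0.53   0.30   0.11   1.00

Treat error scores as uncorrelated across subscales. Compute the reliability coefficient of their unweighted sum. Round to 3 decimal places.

Var(C+P+F+M+V) = 5 + 2·[0.53 + 0.34 + 0.34 + 0.71 + 0.12 + 0.30 + 0.53 + 0.31 + 0.30 + 0.11] = 5 + 7.18 = 12.18.
Under uncorrelated errors the observed covariances equal the true-score covariances, so only the own-variance terms attenuate.
True-score variance = [0.67 + 0.64 + 0.69 + 0.58 + 0.95] + 7.18 = 3.53 + 7.18 = 10.71.
Reliability = 10.71 / 12.18 = 0.879.

0.879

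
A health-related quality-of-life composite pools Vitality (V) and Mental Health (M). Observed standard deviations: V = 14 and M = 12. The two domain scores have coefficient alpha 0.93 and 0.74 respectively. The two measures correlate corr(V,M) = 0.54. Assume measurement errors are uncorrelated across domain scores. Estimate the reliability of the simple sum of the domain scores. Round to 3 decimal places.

Var(V+M) = 14² + 12² + 2·[14·12·0.54] = 340 + 181.44 = 521.44.
Because errors are independent across components, Cov(Tᵢ,Tⱼ) = Cov(Xᵢ,Xⱼ); the off-diagonal part of the true-score variance is the same as above.
True-score variance = [14²·0.93 + 12²·0.74] + 181.44 = 288.84 + 181.44 = 470.28.
Reliability = 470.28 / 521.44 = 0.902.

0.902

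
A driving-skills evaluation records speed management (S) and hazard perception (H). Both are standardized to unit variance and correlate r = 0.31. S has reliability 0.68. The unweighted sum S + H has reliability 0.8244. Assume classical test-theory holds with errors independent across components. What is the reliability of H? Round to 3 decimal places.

0.860

Var(S+H) = 2 + 2·0.31 = 2.620.
True-score variance = ρ_S + ρ_H + 2·0.31, so 0.8244 = (0.68 + ρ_H + 0.62) / 2.620.
ρ_H = 0.8244·2.620 − 0.68 − 0.62 = 0.860.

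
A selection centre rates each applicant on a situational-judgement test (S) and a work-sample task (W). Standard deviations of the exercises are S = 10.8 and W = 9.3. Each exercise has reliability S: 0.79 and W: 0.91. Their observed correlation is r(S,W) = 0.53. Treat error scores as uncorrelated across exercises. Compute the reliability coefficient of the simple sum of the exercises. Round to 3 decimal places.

Var(S+W) = 10.8² + 9.3² + 2·[10.8·9.3·0.53] = 203.13 + 106.466 = 309.596.
Because errors are independent across components, Cov(Tᵢ,Tⱼ) = Cov(Xᵢ,Xⱼ); the off-diagonal part of the true-score variance is the same as above.
True-score variance = [10.8²·0.79 + 9.3²·0.91] + 106.466 = 170.852 + 106.466 = 277.318.
Reliability = 277.318 / 309.596 = 0.896.

0.896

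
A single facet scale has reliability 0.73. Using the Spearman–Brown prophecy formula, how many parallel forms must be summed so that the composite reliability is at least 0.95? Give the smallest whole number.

k ≥ ρ*(1−ρ₁)/(ρ₁(1−ρ*)) = 0.95·0.27 / (0.73·0.05) = 7.027.
Smallest integer k = 8.

8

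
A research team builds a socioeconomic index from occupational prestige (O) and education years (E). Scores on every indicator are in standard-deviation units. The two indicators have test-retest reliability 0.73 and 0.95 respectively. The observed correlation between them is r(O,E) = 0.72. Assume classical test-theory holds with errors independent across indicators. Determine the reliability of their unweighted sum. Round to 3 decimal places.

0.907

Var(O+E) = 2 + 2·[0.72] = 2 + 1.44 = 3.44.
Under uncorrelated errors the observed covariances equal the true-score covariances, so only the own-variance terms attenuate.
True-score variance = [0.73 + 0.95] + 1.44 = 1.68 + 1.44 = 3.12.
Reliability = 3.12 / 3.44 = 0.907.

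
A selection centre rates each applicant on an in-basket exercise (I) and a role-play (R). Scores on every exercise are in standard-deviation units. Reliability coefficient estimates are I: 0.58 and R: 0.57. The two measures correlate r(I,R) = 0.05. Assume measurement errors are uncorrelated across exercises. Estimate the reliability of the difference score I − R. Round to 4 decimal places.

0.5526

Var(I−R) = 1 + 1 − 2·0.05 = 2 − 0.1 = 1.9.
Under uncorrelated errors the observed covariances equal the true-score covariances, so only the own-variance terms attenuate.
True-score variance = [0.58 + 0.57] − 0.1 = 1.15 − 0.1 = 1.05.
Reliability = 1.05 / 1.9 = 0.5526.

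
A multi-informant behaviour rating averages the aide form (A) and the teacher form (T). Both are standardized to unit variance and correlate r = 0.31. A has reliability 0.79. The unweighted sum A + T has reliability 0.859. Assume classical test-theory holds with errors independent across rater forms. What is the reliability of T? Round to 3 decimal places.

0.841

Var(A+T) = 2 + 2·0.31 = 2.620.
True-score variance = ρ_A + ρ_T + 2·0.31, so 0.859 = (0.79 + ρ_T + 0.62) / 2.620.
ρ_T = 0.859·2.620 − 0.79 − 0.62 = 0.841.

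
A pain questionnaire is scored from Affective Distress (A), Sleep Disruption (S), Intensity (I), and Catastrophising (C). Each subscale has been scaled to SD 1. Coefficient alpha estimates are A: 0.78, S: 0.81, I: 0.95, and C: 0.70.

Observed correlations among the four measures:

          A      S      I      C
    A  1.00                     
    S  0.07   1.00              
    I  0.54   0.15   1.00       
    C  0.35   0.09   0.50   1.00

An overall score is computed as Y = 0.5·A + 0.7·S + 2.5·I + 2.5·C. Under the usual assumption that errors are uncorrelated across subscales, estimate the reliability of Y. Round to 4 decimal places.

Var(Y) = 0.5² + 0.7² + 2.5² + 2.5² + 2·[0.35·0.07 + 1.25·0.54 + 1.25·0.35 + 1.75·0.15 + 1.75·0.09 + 6.25·0.50] = 13.24 + 9.364 = 22.604.
Under uncorrelated errors the observed covariances equal the true-score covariances, so only the own-variance terms attenuate.
True-score variance = [0.5²·0.78 + 0.7²·0.81 + 2.5²·0.95 + 2.5²·0.70] + 9.364 = 10.9044 + 9.364 = 20.2684.
Reliability = 20.2684 / 22.604 = 0.8967.

0.8967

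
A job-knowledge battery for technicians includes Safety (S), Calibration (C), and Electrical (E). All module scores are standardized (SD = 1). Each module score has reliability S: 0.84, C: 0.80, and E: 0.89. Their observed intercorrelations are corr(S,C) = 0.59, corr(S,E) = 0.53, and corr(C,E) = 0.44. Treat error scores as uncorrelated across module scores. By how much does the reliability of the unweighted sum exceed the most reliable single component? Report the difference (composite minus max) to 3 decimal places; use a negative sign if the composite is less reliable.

0.033

Var(sum) = 3 + 3.12 = 6.12; true-score variance = 2.53 + 3.12 = 5.65; composite reliability = 0.9232.
Max component reliability = 0.8900.
Difference = 0.9232 − 0.8900 = 0.033.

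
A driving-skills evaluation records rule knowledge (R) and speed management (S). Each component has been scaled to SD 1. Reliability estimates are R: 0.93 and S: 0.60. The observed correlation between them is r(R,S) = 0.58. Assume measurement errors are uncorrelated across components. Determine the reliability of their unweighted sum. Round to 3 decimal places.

Var(R+S) = 2 + 2·[0.58] = 2 + 1.16 = 3.16.
Under uncorrelated errors the observed covariances equal the true-score covariances, so only the own-variance terms attenuate.
True-score variance = [0.93 + 0.60] + 1.16 = 1.53 + 1.16 = 2.69.
Reliability = 2.69 / 3.16 = 0.851.

0.851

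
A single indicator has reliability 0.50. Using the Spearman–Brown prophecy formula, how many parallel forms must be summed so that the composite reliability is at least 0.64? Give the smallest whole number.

2

k ≥ ρ*(1−ρ₁)/(ρ₁(1−ρ*)) = 0.64·0.50 / (0.50·0.36) = 1.778.
Smallest integer k = 2.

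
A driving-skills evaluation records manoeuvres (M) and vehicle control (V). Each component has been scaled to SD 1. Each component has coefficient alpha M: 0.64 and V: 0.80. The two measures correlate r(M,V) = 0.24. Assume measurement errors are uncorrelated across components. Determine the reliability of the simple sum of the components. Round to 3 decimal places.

Var(M+V) = 2 + 2·[0.24] = 2 + 0.48 = 2.48.
Under uncorrelated errors the observed covariances equal the true-score covariances, so only the own-variance terms attenuate.
True-score variance = [0.64 + 0.80] + 0.48 = 1.44 + 0.48 = 1.92.
Reliability = 1.92 / 2.48 = 0.774.

0.774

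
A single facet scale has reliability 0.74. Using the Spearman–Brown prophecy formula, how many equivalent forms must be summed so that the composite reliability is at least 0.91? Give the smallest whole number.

4

k ≥ ρ*(1−ρ₁)/(ρ₁(1−ρ*)) = 0.91·0.26 / (0.74·0.09) = 3.553.
Smallest integer k = 4.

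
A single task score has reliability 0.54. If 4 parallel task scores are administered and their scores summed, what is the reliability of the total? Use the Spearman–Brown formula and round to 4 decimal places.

0.8244

ρ_k = kρ / (1 + (k−1)ρ) = 4·0.54 / (1 + 3·0.54) = 2.160 / 2.620 = 0.8244.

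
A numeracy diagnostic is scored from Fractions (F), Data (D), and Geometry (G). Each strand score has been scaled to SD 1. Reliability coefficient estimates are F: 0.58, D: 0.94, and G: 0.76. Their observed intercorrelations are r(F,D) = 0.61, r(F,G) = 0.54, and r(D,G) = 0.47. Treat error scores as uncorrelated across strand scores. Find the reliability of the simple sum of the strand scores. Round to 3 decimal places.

Var(F+D+G) = 3 + 2·[0.61 + 0.54 + 0.47] = 3 + 3.24 = 6.24.
With uncorrelated errors the cross-covariances are all true-score covariance, so they carry over unchanged; only the diagonal terms shrink to ρᵢσᵢ².
True-score variance = [0.58 + 0.94 + 0.76] + 3.24 = 2.28 + 3.24 = 5.52.
Reliability = 5.52 / 6.24 = 0.885.

0.885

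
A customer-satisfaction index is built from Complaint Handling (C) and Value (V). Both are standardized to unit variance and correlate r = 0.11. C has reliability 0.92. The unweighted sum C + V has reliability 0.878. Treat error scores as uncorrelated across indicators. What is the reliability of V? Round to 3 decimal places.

0.809

Var(C+V) = 2 + 2·0.11 = 2.220.
True-score variance = ρ_C + ρ_V + 2·0.11, so 0.878 = (0.92 + ρ_V + 0.22) / 2.220.
ρ_V = 0.878·2.220 − 0.92 − 0.22 = 0.809.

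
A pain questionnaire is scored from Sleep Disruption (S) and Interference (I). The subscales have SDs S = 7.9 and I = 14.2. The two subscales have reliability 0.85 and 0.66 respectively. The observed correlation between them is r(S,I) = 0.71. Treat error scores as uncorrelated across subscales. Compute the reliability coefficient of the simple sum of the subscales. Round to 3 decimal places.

Var(S+I) = 7.9² + 14.2² + 2·[7.9·14.2·0.71] = 264.05 + 159.296 = 423.346.
With uncorrelated errors the cross-covariances are all true-score covariance, so they carry over unchanged; only the diagonal terms shrink to ρᵢσᵢ².
True-score variance = [7.9²·0.85 + 14.2²·0.66] + 159.296 = 186.131 + 159.296 = 345.426.
Reliability = 345.426 / 423.346 = 0.816.

0.816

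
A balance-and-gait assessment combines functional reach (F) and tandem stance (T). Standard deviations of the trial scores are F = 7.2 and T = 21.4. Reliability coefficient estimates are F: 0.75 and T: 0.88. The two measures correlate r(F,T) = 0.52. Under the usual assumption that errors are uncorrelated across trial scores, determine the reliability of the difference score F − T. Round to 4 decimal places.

Var(F−T) = 7.2² + 21.4² − 2·7.2·21.4·0.52 = 509.8 − 160.243 = 349.557.
With uncorrelated errors the cross-covariances are all true-score covariance, so they carry over unchanged; only the diagonal terms shrink to ρᵢσᵢ².
True-score variance = [7.2²·0.75 + 21.4²·0.88] − 160.243 = 441.885 − 160.243 = 281.642.
Reliability = 281.642 / 349.557 = 0.8057.

0.8057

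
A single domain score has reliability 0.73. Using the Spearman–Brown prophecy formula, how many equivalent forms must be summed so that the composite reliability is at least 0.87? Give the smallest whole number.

3

k ≥ ρ*(1−ρ₁)/(ρ₁(1−ρ*)) = 0.87·0.27 / (0.73·0.13) = 2.475.
Smallest integer k = 3.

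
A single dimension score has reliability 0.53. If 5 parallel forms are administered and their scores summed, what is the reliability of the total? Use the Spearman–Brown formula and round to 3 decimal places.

ρ_k = kρ / (1 + (k−1)ρ) = 5·0.53 / (1 + 4·0.53) = 2.650 / 3.120 = 0.849.

0.849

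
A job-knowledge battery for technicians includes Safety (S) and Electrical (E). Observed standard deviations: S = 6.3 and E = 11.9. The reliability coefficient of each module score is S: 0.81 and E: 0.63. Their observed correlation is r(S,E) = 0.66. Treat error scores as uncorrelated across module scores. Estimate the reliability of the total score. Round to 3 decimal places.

0.786

Var(S+E) = 6.3² + 11.9² + 2·[6.3·11.9·0.66] = 181.3 + 98.9604 = 280.26.
Under uncorrelated errors the observed covariances equal the true-score covariances, so only the own-variance terms attenuate.
True-score variance = [6.3²·0.81 + 11.9²·0.63] + 98.9604 = 121.363 + 98.9604 = 220.324.
Reliability = 220.324 / 280.26 = 0.786.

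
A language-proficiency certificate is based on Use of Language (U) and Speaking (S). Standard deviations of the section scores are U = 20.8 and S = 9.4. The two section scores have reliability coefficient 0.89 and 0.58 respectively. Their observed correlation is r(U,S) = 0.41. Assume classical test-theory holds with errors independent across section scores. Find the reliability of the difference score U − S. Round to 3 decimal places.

0.765

Var(U−S) = 20.8² + 9.4² − 2·20.8·9.4·0.41 = 521 − 160.326 = 360.674.
Because errors are independent across components, Cov(Tᵢ,Tⱼ) = Cov(Xᵢ,Xⱼ); the off-diagonal part of the true-score variance is the same as above.
True-score variance = [20.8²·0.89 + 9.4²·0.58] − 160.326 = 436.298 − 160.326 = 275.972.
Reliability = 275.972 / 360.674 = 0.765.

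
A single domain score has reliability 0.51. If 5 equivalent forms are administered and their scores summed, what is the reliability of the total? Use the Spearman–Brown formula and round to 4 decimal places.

ρ_k = kρ / (1 + (k−1)ρ) = 5·0.51 / (1 + 4·0.51) = 2.550 / 3.040 = 0.8388.

0.8388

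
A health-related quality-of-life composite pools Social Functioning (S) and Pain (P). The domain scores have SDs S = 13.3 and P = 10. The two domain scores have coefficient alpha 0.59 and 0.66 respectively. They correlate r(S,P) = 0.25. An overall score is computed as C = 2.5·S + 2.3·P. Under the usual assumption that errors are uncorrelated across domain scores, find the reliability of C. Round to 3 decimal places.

0.686

Var(C) = 2.5²·13.3² + 2.3²·10² + 2·[5.75·13.3·10·0.25] = 1634.56 + 382.375 = 2016.94.
Under uncorrelated errors the observed covariances equal the true-score covariances, so only the own-variance terms attenuate.
True-score variance = [2.5²·13.3²·0.59 + 2.3²·10²·0.66] + 382.375 = 1001.42 + 382.375 = 1383.8.
Reliability = 1383.8 / 2016.94 = 0.686.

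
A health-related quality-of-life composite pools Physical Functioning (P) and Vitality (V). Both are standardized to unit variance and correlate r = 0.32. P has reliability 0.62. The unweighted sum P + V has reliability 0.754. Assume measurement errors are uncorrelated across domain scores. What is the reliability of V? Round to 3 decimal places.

0.731

Var(P+V) = 2 + 2·0.32 = 2.640.
True-score variance = ρ_P + ρ_V + 2·0.32, so 0.754 = (0.62 + ρ_V + 0.64) / 2.640.
ρ_V = 0.754·2.640 − 0.62 − 0.64 = 0.731.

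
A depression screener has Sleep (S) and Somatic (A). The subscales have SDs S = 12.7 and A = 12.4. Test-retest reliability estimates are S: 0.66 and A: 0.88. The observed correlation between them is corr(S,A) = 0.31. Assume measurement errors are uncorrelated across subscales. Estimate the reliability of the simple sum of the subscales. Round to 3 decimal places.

Var(S+A) = 12.7² + 12.4² + 2·[12.7·12.4·0.31] = 315.05 + 97.6376 = 412.688.
With uncorrelated errors the cross-covariances are all true-score covariance, so they carry over unchanged; only the diagonal terms shrink to ρᵢσᵢ².
True-score variance = [12.7²·0.66 + 12.4²·0.88] + 97.6376 = 241.76 + 97.6376 = 339.398.
Reliability = 339.398 / 412.688 = 0.822.

0.822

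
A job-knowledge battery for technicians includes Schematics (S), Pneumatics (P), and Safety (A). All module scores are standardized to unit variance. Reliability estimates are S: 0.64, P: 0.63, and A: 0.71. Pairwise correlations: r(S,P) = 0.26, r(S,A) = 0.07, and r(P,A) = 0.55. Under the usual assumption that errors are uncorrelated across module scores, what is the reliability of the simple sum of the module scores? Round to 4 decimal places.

0.7857

Var(S+P+A) = 3 + 2·[0.26 + 0.07 + 0.55] = 3 + 1.76 = 4.76.
With uncorrelated errors the cross-covariances are all true-score covariance, so they carry over unchanged; only the diagonal terms shrink to ρᵢσᵢ².
True-score variance = [0.64 + 0.63 + 0.71] + 1.76 = 1.98 + 1.76 = 3.74.
Reliability = 3.74 / 4.76 = 0.7857.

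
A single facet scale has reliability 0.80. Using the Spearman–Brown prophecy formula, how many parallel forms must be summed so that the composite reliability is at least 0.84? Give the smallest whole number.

k ≥ ρ*(1−ρ₁)/(ρ₁(1−ρ*)) = 0.84·0.20 / (0.80·0.16) = 1.312.
Smallest integer k = 2.

2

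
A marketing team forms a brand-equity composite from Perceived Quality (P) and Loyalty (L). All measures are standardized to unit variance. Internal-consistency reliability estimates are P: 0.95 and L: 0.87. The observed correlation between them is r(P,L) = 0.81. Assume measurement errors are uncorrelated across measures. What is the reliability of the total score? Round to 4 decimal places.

Var(P+L) = 2 + 2·[0.81] = 2 + 1.62 = 3.62.
Because errors are independent across components, Cov(Tᵢ,Tⱼ) = Cov(Xᵢ,Xⱼ); the off-diagonal part of the true-score variance is the same as above.
True-score variance = [0.95 + 0.87] + 1.62 = 1.82 + 1.62 = 3.44.
Reliability = 3.44 / 3.62 = 0.9503.

0.9503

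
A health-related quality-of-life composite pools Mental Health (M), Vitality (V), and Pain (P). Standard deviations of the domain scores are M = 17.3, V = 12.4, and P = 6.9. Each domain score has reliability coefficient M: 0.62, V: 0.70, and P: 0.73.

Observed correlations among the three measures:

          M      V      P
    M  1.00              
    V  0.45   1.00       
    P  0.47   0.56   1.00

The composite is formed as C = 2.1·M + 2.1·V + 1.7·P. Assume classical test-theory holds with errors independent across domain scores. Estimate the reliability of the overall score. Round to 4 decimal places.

Var(C) = 2.1²·17.3² + 2.1²·12.4² + 1.7²·6.9² + 2·[4.41·17.3·12.4·0.45 + 3.57·17.3·6.9·0.47 + 3.57·12.4·6.9·0.56] = 2135.54 + 1594.11 = 3729.66.
With uncorrelated errors the cross-covariances are all true-score covariance, so they carry over unchanged; only the diagonal terms shrink to ρᵢσᵢ².
True-score variance = [2.1²·17.3²·0.62 + 2.1²·12.4²·0.70 + 1.7²·6.9²·0.73] + 1594.11 = 1393.42 + 1594.11 = 2987.53.
Reliability = 2987.53 / 3729.66 = 0.8010.

0.8010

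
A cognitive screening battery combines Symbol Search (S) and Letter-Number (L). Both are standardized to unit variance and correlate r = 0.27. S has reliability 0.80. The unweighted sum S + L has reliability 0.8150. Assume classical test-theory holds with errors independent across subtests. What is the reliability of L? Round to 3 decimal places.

Var(S+L) = 2 + 2·0.27 = 2.540.
True-score variance = ρ_S + ρ_L + 2·0.27, so 0.8150 = (0.80 + ρ_L + 0.54) / 2.540.
ρ_L = 0.8150·2.540 − 0.80 − 0.54 = 0.730.

0.730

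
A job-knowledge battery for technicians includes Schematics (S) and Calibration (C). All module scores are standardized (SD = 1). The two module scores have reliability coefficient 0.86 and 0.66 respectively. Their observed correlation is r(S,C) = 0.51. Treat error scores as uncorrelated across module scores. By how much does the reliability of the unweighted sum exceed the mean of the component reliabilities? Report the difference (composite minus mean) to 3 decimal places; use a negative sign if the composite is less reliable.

0.081

Var(sum) = 2 + 1.02 = 3.02; true-score variance = 1.52 + 1.02 = 2.54; composite reliability = 0.8411.
Mean component reliability = 0.7600.
Difference = 0.8411 − 0.7600 = 0.081.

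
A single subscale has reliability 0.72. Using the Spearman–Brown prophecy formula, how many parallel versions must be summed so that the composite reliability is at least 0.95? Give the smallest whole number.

k ≥ ρ*(1−ρ₁)/(ρ₁(1−ρ*)) = 0.95·0.28 / (0.72·0.05) = 7.389.
Smallest integer k = 8.

8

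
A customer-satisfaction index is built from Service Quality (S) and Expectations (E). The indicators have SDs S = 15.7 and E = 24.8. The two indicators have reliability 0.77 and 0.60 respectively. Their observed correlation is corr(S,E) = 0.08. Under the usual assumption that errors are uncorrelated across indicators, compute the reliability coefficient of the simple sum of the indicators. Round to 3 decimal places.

0.672

Var(S+E) = 15.7² + 24.8² + 2·[15.7·24.8·0.08] = 861.53 + 62.2976 = 923.828.
Because errors are independent across components, Cov(Tᵢ,Tⱼ) = Cov(Xᵢ,Xⱼ); the off-diagonal part of the true-score variance is the same as above.
True-score variance = [15.7²·0.77 + 24.8²·0.60] + 62.2976 = 558.821 + 62.2976 = 621.119.
Reliability = 621.119 / 923.828 = 0.672.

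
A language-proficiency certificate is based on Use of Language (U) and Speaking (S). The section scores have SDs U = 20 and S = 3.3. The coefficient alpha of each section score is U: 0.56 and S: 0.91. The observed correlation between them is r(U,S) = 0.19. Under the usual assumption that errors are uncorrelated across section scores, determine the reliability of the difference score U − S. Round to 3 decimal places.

Var(U−S) = 20² + 3.3² − 2·20·3.3·0.19 = 410.89 − 25.08 = 385.81.
Because errors are independent across components, Cov(Tᵢ,Tⱼ) = Cov(Xᵢ,Xⱼ); the off-diagonal part of the true-score variance is the same as above.
True-score variance = [20²·0.56 + 3.3²·0.91] − 25.08 = 233.91 − 25.08 = 208.83.
Reliability = 208.83 / 385.81 = 0.541.

0.541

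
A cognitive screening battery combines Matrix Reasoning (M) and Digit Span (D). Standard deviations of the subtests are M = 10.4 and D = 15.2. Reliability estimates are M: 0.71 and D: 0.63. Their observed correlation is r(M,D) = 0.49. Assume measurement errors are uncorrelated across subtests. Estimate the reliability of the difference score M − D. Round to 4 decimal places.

0.3659

Var(M−D) = 10.4² + 15.2² − 2·10.4·15.2·0.49 = 339.2 − 154.918 = 184.282.
With uncorrelated errors the cross-covariances are all true-score covariance, so they carry over unchanged; only the diagonal terms shrink to ρᵢσᵢ².
True-score variance = [10.4²·0.71 + 15.2²·0.63] − 154.918 = 222.349 − 154.918 = 67.4304.
Reliability = 67.4304 / 184.282 = 0.3659.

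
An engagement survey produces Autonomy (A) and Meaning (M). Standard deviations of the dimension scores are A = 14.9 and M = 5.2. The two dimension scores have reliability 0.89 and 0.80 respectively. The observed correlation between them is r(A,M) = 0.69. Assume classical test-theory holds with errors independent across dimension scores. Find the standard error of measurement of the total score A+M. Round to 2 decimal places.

Var(total) = 249.05 + 106.922 = 355.972.
True-score variance = 219.221 + 106.922 = 326.143, so reliability = 0.9162.
Error variance = 355.972 − 326.143 = 29.8291; SEM = √29.8291 = 5.46.

5.46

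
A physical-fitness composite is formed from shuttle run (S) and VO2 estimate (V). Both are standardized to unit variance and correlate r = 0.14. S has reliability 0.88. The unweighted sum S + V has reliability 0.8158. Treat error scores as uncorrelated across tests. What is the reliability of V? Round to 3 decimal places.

Var(S+V) = 2 + 2·0.14 = 2.280.
True-score variance = ρ_S + ρ_V + 2·0.14, so 0.8158 = (0.88 + ρ_V + 0.28) / 2.280.
ρ_V = 0.8158·2.280 − 0.88 − 0.28 = 0.700.

0.700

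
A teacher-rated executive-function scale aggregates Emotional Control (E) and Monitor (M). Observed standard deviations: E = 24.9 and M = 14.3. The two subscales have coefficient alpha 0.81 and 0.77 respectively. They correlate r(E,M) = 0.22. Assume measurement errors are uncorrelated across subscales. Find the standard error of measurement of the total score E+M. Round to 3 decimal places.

12.839

Var(total) = 824.5 + 156.671 = 981.171.
True-score variance = 659.665 + 156.671 = 816.336, so reliability = 0.8320.
Error variance = 981.171 − 816.336 = 164.835; SEM = √164.835 = 12.839.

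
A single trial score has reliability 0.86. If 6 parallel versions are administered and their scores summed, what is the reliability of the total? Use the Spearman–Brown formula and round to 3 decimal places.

0.974

ρ_k = kρ / (1 + (k−1)ρ) = 6·0.86 / (1 + 5·0.86) = 5.160 / 5.300 = 0.974.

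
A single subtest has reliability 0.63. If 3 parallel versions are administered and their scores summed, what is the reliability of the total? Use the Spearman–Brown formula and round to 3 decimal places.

ρ_k = kρ / (1 + (k−1)ρ) = 3·0.63 / (1 + 2·0.63) = 1.890 / 2.260 = 0.836.

0.836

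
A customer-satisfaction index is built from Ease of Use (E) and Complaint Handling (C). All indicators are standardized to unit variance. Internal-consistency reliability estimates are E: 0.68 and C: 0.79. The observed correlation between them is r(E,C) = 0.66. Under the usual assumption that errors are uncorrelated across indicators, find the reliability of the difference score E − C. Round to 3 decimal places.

Var(E−C) = 1 + 1 − 2·0.66 = 2 − 1.32 = 0.68.
With uncorrelated errors the cross-covariances are all true-score covariance, so they carry over unchanged; only the diagonal terms shrink to ρᵢσᵢ².
True-score variance = [0.68 + 0.79] − 1.32 = 1.47 − 1.32 = 0.15.
Reliability = 0.15 / 0.68 = 0.221.

0.221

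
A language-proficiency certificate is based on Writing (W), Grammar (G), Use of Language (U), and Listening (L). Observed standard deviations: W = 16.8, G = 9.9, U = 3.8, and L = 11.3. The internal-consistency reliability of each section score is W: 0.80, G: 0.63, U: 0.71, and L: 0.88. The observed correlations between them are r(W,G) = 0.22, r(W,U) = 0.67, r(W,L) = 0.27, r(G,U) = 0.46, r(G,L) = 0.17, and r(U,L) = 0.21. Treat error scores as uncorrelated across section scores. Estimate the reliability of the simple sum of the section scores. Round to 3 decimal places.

Var(W+G+U+L) = 16.8² + 9.9² + 3.8² + 11.3² + 2·[16.8·9.9·0.22 + 16.8·3.8·0.67 + 16.8·11.3·0.27 + 9.9·3.8·0.46 + 9.9·11.3·0.17 + 3.8·11.3·0.21] = 522.38 + 351.921 = 874.301.
With uncorrelated errors the cross-covariances are all true-score covariance, so they carry over unchanged; only the diagonal terms shrink to ρᵢσᵢ².
True-score variance = [16.8²·0.80 + 9.9²·0.63 + 3.8²·0.71 + 11.3²·0.88] + 351.921 = 410.158 + 351.921 = 762.079.
Reliability = 762.079 / 874.301 = 0.872.

0.872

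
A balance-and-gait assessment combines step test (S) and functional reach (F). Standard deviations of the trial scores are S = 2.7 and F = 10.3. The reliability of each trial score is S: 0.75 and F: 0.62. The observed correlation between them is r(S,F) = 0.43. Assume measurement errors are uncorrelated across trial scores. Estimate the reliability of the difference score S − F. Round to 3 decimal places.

0.529

Var(S−F) = 2.7² + 10.3² − 2·2.7·10.3·0.43 = 113.38 − 23.9166 = 89.4634.
Because errors are independent across components, Cov(Tᵢ,Tⱼ) = Cov(Xᵢ,Xⱼ); the off-diagonal part of the true-score variance is the same as above.
True-score variance = [2.7²·0.75 + 10.3²·0.62] − 23.9166 = 71.2433 − 23.9166 = 47.3267.
Reliability = 47.3267 / 89.4634 = 0.529.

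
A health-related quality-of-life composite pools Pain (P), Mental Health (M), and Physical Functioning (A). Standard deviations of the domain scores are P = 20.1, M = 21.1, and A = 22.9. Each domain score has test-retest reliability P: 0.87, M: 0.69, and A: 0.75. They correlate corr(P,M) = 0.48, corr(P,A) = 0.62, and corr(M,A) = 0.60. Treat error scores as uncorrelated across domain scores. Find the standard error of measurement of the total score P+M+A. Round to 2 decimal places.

Var(total) = 1373.63 + 1557.73 = 2931.36.
True-score variance = 1051.99 + 1557.73 = 2609.72, so reliability = 0.8903.
Error variance = 2931.36 − 2609.72 = 321.639; SEM = √321.639 = 17.93.

17.93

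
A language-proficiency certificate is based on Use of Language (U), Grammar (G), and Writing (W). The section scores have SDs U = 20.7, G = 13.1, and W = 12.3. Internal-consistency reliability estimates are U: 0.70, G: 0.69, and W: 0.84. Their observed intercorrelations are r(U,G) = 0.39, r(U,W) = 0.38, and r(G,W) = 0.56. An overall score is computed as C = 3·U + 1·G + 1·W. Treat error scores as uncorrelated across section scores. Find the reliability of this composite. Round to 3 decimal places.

Var(C) = 3²·20.7² + 13.1² + 12.3² + 2·[3·20.7·13.1·0.39 + 3·20.7·12.3·0.38 + 13.1·12.3·0.56] = 4179.31 + 1395.51 = 5574.82.
With uncorrelated errors the cross-covariances are all true-score covariance, so they carry over unchanged; only the diagonal terms shrink to ρᵢσᵢ².
True-score variance = [3²·20.7²·0.70 + 13.1²·0.69 + 12.3²·0.84] + 1395.51 = 2944.98 + 1395.51 = 4340.5.
Reliability = 4340.5 / 5574.82 = 0.779.

0.779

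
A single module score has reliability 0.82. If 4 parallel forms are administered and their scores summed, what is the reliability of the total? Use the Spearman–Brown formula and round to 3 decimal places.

ρ_k = kρ / (1 + (k−1)ρ) = 4·0.82 / (1 + 3·0.82) = 3.280 / 3.460 = 0.948.

0.948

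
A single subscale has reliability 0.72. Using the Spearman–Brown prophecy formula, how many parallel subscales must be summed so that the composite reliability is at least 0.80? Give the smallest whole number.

k ≥ ρ*(1−ρ₁)/(ρ₁(1−ρ*)) = 0.80·0.28 / (0.72·0.20) = 1.556.
Smallest integer k = 2.

2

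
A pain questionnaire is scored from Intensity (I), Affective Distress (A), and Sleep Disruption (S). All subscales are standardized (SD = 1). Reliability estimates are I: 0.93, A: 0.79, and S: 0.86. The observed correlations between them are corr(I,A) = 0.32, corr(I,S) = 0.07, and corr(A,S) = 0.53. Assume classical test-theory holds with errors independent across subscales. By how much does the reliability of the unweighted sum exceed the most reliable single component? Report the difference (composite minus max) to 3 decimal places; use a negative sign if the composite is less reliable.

Var(sum) = 3 + 1.84 = 4.84; true-score variance = 2.58 + 1.84 = 4.42; composite reliability = 0.9132.
Max component reliability = 0.9300.
Difference = 0.9132 − 0.9300 = -0.017.

-0.017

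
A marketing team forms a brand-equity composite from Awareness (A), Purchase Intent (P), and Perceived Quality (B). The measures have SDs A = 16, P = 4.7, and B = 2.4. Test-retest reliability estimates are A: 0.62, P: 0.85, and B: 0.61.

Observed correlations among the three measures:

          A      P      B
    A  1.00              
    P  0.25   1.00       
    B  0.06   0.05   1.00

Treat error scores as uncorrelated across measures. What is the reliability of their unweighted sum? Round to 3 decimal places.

Var(A+P+B) = 16² + 4.7² + 2.4² + 2·[16·4.7·0.25 + 16·2.4·0.06 + 4.7·2.4·0.05] = 283.85 + 43.336 = 327.186.
Under uncorrelated errors the observed covariances equal the true-score covariances, so only the own-variance terms attenuate.
True-score variance = [16²·0.62 + 4.7²·0.85 + 2.4²·0.61] + 43.336 = 181.01 + 43.336 = 224.346.
Reliability = 224.346 / 327.186 = 0.686.

0.686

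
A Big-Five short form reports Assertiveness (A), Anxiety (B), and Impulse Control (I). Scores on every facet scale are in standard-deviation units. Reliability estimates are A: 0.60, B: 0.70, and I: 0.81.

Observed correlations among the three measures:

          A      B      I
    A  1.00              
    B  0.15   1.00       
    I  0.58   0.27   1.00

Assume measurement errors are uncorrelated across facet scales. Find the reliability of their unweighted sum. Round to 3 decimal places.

0.822

Var(A+B+I) = 3 + 2·[0.15 + 0.58 + 0.27] = 3 + 2 = 5.
With uncorrelated errors the cross-covariances are all true-score covariance, so they carry over unchanged; only the diagonal terms shrink to ρᵢσᵢ².
True-score variance = [0.60 + 0.70 + 0.81] + 2 = 2.11 + 2 = 4.11.
Reliability = 4.11 / 5 = 0.822.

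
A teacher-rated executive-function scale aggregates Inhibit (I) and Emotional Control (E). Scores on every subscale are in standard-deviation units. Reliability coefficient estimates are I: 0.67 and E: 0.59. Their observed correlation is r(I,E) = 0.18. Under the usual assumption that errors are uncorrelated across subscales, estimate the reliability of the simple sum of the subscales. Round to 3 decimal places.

0.686

Var(I+E) = 2 + 2·[0.18] = 2 + 0.36 = 2.36.
Because errors are independent across components, Cov(Tᵢ,Tⱼ) = Cov(Xᵢ,Xⱼ); the off-diagonal part of the true-score variance is the same as above.
True-score variance = [0.67 + 0.59] + 0.36 = 1.26 + 0.36 = 1.62.
Reliability = 1.62 / 2.36 = 0.686.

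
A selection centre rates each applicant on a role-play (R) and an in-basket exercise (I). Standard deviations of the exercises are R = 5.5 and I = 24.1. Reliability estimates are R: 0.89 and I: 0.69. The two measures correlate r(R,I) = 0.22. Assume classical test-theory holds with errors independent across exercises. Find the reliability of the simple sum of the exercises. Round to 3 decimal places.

Var(R+I) = 5.5² + 24.1² + 2·[5.5·24.1·0.22] = 611.06 + 58.322 = 669.382.
With uncorrelated errors the cross-covariances are all true-score covariance, so they carry over unchanged; only the diagonal terms shrink to ρᵢσᵢ².
True-score variance = [5.5²·0.89 + 24.1²·0.69] + 58.322 = 427.681 + 58.322 = 486.003.
Reliability = 486.003 / 669.382 = 0.726.

0.726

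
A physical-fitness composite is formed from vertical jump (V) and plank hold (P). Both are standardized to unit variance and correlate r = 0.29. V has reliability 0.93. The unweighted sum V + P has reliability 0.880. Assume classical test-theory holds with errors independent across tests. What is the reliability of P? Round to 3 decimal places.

0.760

Var(V+P) = 2 + 2·0.29 = 2.580.
True-score variance = ρ_V + ρ_P + 2·0.29, so 0.880 = (0.93 + ρ_P + 0.58) / 2.580.
ρ_P = 0.880·2.580 − 0.93 − 0.58 = 0.760.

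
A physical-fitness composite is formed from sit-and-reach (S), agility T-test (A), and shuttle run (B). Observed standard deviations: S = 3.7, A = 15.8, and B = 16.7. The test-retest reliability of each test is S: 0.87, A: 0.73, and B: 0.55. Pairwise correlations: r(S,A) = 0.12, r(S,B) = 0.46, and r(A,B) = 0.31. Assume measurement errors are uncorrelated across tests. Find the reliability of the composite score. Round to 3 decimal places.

0.749

Var(S+A+B) = 3.7² + 15.8² + 16.7² + 2·[3.7·15.8·0.12 + 3.7·16.7·0.46 + 15.8·16.7·0.31] = 542.22 + 234.47 = 776.69.
Because errors are independent across components, Cov(Tᵢ,Tⱼ) = Cov(Xᵢ,Xⱼ); the off-diagonal part of the true-score variance is the same as above.
True-score variance = [3.7²·0.87 + 15.8²·0.73 + 16.7²·0.55] + 234.47 = 347.537 + 234.47 = 582.007.
Reliability = 582.007 / 776.69 = 0.749.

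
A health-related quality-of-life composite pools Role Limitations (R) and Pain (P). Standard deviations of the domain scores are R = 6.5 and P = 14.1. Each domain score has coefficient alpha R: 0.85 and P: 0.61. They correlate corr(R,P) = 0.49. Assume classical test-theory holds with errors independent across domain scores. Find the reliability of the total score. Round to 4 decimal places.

Var(R+P) = 6.5² + 14.1² + 2·[6.5·14.1·0.49] = 241.06 + 89.817 = 330.877.
Because errors are independent across components, Cov(Tᵢ,Tⱼ) = Cov(Xᵢ,Xⱼ); the off-diagonal part of the true-score variance is the same as above.
True-score variance = [6.5²·0.85 + 14.1²·0.61] + 89.817 = 157.187 + 89.817 = 247.004.
Reliability = 247.004 / 330.877 = 0.7465.

0.7465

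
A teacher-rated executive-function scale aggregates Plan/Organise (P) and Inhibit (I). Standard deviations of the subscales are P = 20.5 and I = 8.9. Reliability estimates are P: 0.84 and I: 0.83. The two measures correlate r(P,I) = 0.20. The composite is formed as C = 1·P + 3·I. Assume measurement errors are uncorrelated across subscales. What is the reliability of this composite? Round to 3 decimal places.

0.861

Var(C) = 20.5² + 3²·8.9² + 2·[3·20.5·8.9·0.20] = 1133.14 + 218.94 = 1352.08.
With uncorrelated errors the cross-covariances are all true-score covariance, so they carry over unchanged; only the diagonal terms shrink to ρᵢσᵢ².
True-score variance = [20.5²·0.84 + 3²·8.9²·0.83] + 218.94 = 944.709 + 218.94 = 1163.65.
Reliability = 1163.65 / 1352.08 = 0.861.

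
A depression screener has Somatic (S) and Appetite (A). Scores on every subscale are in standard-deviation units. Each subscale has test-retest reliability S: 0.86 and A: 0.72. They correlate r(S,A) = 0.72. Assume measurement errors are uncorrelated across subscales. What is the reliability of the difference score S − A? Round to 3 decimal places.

Var(S−A) = 1 + 1 − 2·0.72 = 2 − 1.44 = 0.56.
With uncorrelated errors the cross-covariances are all true-score covariance, so they carry over unchanged; only the diagonal terms shrink to ρᵢσᵢ².
True-score variance = [0.86 + 0.72] − 1.44 = 1.58 − 1.44 = 0.14.
Reliability = 0.14 / 0.56 = 0.250.

0.250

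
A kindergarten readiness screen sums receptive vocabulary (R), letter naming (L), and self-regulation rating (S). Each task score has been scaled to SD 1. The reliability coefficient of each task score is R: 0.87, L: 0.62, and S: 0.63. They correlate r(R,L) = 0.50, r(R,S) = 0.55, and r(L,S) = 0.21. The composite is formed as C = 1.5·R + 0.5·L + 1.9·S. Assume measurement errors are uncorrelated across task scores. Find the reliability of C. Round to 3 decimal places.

Var(C) = 1.5² + 0.5² + 1.9² + 2·[0.75·0.50 + 2.85·0.55 + 0.95·0.21] = 6.11 + 4.284 = 10.394.
Because errors are independent across components, Cov(Tᵢ,Tⱼ) = Cov(Xᵢ,Xⱼ); the off-diagonal part of the true-score variance is the same as above.
True-score variance = [1.5²·0.87 + 0.5²·0.62 + 1.9²·0.63] + 4.284 = 4.3868 + 4.284 = 8.6708.
Reliability = 8.6708 / 10.394 = 0.834.

0.834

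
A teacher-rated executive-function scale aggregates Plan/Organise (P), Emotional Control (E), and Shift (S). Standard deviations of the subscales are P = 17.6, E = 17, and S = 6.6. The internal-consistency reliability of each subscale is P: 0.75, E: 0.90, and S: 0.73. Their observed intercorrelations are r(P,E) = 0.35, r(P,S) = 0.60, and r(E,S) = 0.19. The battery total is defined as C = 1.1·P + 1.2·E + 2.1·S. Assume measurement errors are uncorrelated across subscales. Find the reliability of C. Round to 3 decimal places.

0.889

Var(C) = 1.1²·17.6² + 1.2²·17² + 2.1²·6.6² + 2·[1.32·17.6·17·0.35 + 2.31·17.6·6.6·0.60 + 2.52·17·6.6·0.19] = 983.069 + 705.899 = 1688.97.
With uncorrelated errors the cross-covariances are all true-score covariance, so they carry over unchanged; only the diagonal terms shrink to ρᵢσᵢ².
True-score variance = [1.1²·17.6²·0.75 + 1.2²·17²·0.90 + 2.1²·6.6²·0.73] + 705.899 = 795.884 + 705.899 = 1501.78.
Reliability = 1501.78 / 1688.97 = 0.889.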